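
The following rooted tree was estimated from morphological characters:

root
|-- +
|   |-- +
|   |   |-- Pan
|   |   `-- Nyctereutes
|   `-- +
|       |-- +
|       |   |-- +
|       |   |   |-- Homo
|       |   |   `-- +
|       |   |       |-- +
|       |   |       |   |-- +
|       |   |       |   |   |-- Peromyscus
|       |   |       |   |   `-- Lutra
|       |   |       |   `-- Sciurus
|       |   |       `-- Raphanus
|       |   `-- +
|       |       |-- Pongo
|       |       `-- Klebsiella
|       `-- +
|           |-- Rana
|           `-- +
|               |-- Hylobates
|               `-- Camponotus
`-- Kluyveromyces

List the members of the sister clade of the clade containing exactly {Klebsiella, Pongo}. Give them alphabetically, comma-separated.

Homo, Lutra, Peromyscus, Raphanus, Sciurus

The clade containing exactly {Klebsiella, Pongo} attaches to the tree at the node subtending ((Homo,(((Peromyscus,Lutra),Sciurus),Raphanus)),(Pongo,Klebsiella)).
The other lineage descending from that same node — the sister group — is (Homo,(((Peromyscus,Lutra),Sciurus),Raphanus)); its 5 tips in alphabetical order are the answer.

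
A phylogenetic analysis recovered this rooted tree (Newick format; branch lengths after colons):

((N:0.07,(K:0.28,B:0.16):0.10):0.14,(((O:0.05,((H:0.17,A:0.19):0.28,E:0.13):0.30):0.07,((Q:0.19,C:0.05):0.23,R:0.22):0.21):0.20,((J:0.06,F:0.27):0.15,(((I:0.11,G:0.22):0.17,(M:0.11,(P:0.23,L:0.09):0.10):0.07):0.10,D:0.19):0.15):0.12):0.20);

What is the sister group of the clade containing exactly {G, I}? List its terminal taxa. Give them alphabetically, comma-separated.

The clade containing exactly {G, I} attaches to the tree at the node subtending ((I,G),(M,(P,L))).
The other lineage descending from that same node — the sister group — is (M,(P,L)); its 3 tips in alphabetical order are the answer.

L, M, P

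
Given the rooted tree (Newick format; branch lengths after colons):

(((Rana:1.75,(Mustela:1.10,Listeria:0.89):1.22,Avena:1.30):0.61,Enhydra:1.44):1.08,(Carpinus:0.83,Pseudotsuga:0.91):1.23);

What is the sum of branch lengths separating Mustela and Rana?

The path runs Mustela → … → MRCA → … → Rana; the MRCA is the node subtending (Rana,(Mustela,Listeria),Avena).
Branch lengths along that path: 1.10 + 1.22 + 1.75 = 4.07.

4.07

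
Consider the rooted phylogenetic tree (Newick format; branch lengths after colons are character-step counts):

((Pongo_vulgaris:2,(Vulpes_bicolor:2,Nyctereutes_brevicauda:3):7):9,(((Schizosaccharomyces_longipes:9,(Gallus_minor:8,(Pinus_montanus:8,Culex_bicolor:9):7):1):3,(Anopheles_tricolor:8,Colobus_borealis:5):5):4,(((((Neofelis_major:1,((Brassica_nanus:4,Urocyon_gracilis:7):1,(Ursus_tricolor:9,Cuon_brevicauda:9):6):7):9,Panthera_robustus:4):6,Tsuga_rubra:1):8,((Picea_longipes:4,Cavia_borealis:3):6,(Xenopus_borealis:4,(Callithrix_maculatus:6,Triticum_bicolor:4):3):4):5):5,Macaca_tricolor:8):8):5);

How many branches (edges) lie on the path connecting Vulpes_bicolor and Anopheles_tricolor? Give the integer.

The MRCA of Vulpes_bicolor and Anopheles_tricolor is the root of the tree.
From Vulpes_bicolor up to that node: 3 branches. From Anopheles_tricolor up to the same node: 4 branches. Total: 3 + 4 = 7.

7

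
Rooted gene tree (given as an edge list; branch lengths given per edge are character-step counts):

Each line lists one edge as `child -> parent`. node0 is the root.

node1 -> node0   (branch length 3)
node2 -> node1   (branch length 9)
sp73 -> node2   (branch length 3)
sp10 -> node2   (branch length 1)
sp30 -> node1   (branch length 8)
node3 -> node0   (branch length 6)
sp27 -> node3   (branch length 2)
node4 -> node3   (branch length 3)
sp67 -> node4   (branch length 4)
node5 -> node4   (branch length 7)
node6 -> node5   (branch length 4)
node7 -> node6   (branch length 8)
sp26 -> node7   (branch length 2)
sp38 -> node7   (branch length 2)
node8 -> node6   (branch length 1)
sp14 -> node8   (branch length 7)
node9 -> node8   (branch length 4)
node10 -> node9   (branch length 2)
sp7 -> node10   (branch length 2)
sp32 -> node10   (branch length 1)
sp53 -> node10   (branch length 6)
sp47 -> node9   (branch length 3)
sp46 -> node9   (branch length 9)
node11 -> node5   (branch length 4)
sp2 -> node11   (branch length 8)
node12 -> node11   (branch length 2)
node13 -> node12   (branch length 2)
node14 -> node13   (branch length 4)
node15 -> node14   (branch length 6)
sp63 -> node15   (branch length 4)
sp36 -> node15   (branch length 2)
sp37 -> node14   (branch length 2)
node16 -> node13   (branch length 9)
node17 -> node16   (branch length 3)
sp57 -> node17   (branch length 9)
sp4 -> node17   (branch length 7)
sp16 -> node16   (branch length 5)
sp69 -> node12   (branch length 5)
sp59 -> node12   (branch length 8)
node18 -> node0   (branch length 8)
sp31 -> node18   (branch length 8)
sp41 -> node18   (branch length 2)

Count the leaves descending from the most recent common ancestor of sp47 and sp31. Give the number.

24

The MRCA of sp47 and sp31 is the root, so the clade is the entire tree.
That clade contains 24 terminal taxa: sp10, sp14, sp16, sp2, sp26, sp27, sp30, sp31, sp32, sp36, sp37, sp38, sp4, sp41, sp46, sp47, sp53, sp57, sp59, sp63, sp67, sp69, sp7, sp73.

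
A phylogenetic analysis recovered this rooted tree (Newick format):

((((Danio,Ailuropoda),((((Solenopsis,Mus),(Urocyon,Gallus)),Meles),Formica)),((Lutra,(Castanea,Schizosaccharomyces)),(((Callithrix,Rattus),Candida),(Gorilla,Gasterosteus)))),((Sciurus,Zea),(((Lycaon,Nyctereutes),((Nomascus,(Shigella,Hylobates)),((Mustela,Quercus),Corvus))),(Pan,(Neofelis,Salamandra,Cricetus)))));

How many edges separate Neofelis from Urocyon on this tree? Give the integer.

The MRCA of Neofelis and Urocyon is the root of the tree.
From Neofelis up to that node: 5 branches. From Urocyon up to the same node: 7 branches. Total: 5 + 7 = 12.

12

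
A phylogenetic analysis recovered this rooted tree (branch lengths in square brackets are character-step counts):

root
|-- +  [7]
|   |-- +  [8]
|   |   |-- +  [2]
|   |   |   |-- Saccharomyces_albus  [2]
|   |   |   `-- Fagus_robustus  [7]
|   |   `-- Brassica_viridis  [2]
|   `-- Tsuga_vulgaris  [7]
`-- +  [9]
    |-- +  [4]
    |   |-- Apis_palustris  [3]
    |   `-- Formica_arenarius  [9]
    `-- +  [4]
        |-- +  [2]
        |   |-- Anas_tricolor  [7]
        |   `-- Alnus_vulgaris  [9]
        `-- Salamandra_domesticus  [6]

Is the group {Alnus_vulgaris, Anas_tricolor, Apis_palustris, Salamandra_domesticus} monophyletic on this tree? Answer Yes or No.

The MRCA of the listed taxa subtends ((Apis_palustris,Formica_arenarius),((Anas_tricolor,Alnus_vulgaris),Salamandra_domesticus)).
That clade also contains Formica_arenarius, which is not in the proposed group, so the group is not monophyletic.

No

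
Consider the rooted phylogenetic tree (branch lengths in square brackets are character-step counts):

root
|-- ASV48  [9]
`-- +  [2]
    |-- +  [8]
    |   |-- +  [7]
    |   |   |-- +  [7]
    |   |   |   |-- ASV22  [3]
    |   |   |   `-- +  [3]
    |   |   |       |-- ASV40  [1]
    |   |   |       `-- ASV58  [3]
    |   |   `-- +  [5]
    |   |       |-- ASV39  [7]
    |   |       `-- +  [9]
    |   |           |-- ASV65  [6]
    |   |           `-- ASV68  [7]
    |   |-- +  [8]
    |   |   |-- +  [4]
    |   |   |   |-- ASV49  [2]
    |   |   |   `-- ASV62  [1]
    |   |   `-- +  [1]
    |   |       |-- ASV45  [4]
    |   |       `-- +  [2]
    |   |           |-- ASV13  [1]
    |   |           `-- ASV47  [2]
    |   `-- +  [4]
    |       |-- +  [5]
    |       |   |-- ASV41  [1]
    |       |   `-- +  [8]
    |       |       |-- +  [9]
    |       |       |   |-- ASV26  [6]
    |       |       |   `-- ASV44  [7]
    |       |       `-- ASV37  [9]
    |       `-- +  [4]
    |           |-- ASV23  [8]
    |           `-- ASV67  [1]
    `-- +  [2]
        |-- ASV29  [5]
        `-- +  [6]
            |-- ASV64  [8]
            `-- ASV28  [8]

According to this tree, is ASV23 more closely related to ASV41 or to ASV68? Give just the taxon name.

The MRCA of ASV23 and ASV41 subtends ((ASV41,((ASV26,ASV44),ASV37)),(ASV23,ASV67)) (6 taxa).
The MRCA of ASV23 and ASV68 subtends (((ASV22,(ASV40,ASV58)),(ASV39,(ASV65,ASV68))),((ASV49,ASV62),(ASV45,(ASV13,ASV47))),((ASV41,((ASV26,ASV44),ASV37)),(ASV23,ASV67))) (17 taxa).
The first is nested inside the second, so ASV23 shares a more recent common ancestor with ASV41.

ASV41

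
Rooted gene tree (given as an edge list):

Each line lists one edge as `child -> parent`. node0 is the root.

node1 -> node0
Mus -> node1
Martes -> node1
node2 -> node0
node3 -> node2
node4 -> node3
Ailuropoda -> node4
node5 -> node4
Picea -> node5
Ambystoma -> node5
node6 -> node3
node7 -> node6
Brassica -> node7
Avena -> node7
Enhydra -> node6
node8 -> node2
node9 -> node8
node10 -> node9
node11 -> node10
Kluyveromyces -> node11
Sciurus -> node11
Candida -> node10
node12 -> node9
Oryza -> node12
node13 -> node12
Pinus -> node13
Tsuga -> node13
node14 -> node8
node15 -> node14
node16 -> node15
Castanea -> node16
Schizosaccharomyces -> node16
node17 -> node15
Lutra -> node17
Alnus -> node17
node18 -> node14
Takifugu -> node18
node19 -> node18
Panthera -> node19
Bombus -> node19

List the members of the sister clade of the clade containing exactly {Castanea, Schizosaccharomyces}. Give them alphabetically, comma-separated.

Alnus, Lutra

The clade containing exactly {Castanea, Schizosaccharomyces} attaches to the tree at the node subtending ((Castanea,Schizosaccharomyces),(Lutra,Alnus)).
The other lineage descending from that same node — the sister group — is (Lutra,Alnus); its 2 tips in alphabetical order are the answer.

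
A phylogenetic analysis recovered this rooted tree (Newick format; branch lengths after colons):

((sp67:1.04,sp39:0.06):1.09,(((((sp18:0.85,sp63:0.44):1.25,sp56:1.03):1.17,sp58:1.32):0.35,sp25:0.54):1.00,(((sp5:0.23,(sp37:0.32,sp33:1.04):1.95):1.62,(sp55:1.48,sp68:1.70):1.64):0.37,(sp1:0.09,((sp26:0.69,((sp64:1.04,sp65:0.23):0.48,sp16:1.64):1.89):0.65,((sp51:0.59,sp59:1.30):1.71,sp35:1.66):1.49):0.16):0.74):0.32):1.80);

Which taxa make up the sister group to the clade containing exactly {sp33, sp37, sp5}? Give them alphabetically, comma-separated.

sp55, sp68

The clade containing exactly {sp33, sp37, sp5} attaches to the tree at the node subtending ((sp5,(sp37,sp33)),(sp55,sp68)).
The other lineage descending from that same node — the sister group — is (sp55,sp68); its 2 tips in alphabetical order are the answer.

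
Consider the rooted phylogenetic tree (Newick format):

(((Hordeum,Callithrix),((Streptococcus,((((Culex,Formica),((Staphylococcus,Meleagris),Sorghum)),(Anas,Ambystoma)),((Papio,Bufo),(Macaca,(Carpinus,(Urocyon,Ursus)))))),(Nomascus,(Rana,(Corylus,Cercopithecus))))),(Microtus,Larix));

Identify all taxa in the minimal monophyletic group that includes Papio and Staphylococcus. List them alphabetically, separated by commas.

Ambystoma, Anas, Bufo, Carpinus, Culex, Formica, Macaca, Meleagris, Papio, Sorghum, Staphylococcus, Urocyon, Ursus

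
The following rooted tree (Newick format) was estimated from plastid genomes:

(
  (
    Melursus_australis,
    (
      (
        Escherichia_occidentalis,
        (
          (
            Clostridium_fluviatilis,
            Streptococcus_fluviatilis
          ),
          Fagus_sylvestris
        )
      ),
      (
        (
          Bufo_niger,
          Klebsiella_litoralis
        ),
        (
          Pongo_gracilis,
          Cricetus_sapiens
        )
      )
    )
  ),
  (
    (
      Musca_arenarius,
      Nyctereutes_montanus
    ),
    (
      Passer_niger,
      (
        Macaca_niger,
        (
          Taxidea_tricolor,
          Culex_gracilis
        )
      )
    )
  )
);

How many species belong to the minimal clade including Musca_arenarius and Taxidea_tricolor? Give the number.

6

The MRCA of Musca_arenarius and Taxidea_tricolor is the node subtending ((Musca_arenarius,Nyctereutes_montanus),(Passer_niger,(Macaca_niger,(Taxidea_tricolor,Culex_gracilis)))).
That clade contains 6 terminal taxa: Culex_gracilis, Macaca_niger, Musca_arenarius, Nyctereutes_montanus, Passer_niger, Taxidea_tricolor.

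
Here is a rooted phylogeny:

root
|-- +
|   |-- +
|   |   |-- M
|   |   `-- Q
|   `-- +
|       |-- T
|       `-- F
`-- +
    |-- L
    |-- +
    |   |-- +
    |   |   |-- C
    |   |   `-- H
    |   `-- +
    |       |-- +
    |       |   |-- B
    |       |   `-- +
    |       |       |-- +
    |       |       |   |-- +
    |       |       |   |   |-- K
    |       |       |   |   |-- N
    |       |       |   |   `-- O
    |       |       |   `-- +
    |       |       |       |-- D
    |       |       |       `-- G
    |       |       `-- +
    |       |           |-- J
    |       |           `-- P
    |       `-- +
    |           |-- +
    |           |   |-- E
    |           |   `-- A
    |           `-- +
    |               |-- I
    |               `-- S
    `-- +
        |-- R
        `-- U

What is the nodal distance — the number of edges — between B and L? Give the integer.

5

The MRCA of B and L is the node subtending (L,((C,H),((B,(((K,N,O),(D,G)),(J,P))),((E,A),(I,S)))),(R,U)).
From B up to that node: 4 branches. From L up to the same node: 1 branch. Total: 4 + 1 = 5.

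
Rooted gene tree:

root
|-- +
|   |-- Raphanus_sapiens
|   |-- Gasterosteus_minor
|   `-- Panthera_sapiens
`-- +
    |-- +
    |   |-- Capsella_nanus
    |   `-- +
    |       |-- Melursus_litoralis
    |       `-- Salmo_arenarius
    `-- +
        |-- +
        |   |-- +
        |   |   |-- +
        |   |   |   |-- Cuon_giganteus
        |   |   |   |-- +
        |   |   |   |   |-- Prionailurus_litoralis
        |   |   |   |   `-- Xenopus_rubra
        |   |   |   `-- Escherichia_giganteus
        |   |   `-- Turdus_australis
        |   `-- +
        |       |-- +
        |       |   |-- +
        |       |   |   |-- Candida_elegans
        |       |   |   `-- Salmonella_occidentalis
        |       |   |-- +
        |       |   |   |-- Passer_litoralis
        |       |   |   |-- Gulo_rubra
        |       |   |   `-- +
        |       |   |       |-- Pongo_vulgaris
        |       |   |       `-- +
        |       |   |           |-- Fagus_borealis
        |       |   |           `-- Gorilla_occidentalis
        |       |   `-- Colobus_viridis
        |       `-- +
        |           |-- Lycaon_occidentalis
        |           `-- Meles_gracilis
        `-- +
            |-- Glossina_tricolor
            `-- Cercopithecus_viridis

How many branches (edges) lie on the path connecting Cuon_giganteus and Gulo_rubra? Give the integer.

7

The MRCA of Cuon_giganteus and Gulo_rubra is the node subtending (((Cuon_giganteus,(Prionailurus_litoralis,Xenopus_rubra),Escherichia_giganteus),Turdus_australis),(((Candida_elegans,Salmonella_occidentalis),(Passer_litoralis,Gulo_rubra,(Pongo_vulgaris,(Fagus_borealis,Gorilla_occidentalis))),Colobus_viridis),(Lycaon_occidentalis,Meles_gracilis))).
From Cuon_giganteus up to that node: 3 branches. From Gulo_rubra up to the same node: 4 branches. Total: 3 + 4 = 7.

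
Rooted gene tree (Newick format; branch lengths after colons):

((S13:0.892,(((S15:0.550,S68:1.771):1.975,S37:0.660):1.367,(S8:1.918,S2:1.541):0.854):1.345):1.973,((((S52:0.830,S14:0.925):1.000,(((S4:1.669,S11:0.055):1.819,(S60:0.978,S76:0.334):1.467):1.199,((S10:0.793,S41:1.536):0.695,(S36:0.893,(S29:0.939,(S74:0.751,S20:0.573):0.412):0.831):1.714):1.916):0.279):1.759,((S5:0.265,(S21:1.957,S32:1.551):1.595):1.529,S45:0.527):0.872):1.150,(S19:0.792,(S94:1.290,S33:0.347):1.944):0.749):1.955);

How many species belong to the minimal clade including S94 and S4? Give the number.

The MRCA of S94 and S4 is the node subtending ((((S52,S14),(((S4,S11),(S60,S76)),((S10,S41),(S36,(S29,(S74,S20)))))),((S5,(S21,S32)),S45)),(S19,(S94,S33))).
That clade contains 19 terminal taxa: S10, S11, S14, S19, S20, S21, S29, S32, S33, S36, S4, S41, S45, S5, S52, S60, S74, S76, S94.

19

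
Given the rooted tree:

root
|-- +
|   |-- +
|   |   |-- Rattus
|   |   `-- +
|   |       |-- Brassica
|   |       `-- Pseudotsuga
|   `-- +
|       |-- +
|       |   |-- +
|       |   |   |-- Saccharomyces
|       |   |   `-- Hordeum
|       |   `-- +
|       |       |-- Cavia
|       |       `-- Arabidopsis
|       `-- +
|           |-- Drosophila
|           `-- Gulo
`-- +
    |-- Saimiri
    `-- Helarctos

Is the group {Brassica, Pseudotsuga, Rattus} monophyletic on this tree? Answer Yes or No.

The most recent common ancestor of these taxa subtends (Rattus,(Brassica,Pseudotsuga)).
That clade has exactly 3 tips — every listed taxon and nothing else — so the group is monophyletic.

Yes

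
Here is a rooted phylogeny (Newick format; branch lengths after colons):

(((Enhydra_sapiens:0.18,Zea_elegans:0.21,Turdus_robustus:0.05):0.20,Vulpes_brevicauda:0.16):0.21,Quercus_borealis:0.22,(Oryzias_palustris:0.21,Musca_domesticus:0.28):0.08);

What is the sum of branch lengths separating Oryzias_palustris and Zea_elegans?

0.91

The path runs Oryzias_palustris → … → MRCA → … → Zea_elegans; the MRCA is the root of the tree.
Branch lengths along that path: 0.21 + 0.08 + 0.21 + 0.20 + 0.21 = 0.91.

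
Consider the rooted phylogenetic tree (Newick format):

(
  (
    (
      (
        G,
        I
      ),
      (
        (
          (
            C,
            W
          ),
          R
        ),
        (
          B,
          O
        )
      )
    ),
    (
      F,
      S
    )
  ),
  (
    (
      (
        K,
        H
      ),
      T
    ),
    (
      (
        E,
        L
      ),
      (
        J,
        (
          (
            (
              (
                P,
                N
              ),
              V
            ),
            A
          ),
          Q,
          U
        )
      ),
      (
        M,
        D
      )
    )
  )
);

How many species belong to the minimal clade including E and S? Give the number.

23

The MRCA of E and S is the root, so the clade is the entire tree.
That clade contains 23 terminal taxa: A, B, C, D, E, F, G, H, I, J, K, L, M, N, O, P, Q, R, S, T, U, V, W.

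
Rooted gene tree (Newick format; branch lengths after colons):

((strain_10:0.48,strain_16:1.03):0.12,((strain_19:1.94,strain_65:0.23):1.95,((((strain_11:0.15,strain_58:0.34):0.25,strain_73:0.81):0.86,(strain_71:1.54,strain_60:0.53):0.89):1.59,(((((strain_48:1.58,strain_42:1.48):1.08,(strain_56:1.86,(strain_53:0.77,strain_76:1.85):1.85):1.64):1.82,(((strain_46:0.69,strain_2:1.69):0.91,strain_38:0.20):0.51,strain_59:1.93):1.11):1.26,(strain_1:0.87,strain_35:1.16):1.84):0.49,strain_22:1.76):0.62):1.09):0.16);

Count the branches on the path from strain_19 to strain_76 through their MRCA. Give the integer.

10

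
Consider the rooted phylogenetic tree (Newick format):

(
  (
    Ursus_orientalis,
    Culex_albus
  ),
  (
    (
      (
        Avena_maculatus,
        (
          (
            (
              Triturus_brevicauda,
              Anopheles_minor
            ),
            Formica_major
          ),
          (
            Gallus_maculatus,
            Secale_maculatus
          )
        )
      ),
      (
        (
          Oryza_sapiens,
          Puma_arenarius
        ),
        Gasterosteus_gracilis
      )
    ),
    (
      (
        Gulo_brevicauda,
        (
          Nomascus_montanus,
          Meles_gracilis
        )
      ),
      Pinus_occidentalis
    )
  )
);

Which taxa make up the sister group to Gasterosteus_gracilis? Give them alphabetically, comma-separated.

Gasterosteus_gracilis attaches to the tree at the node subtending ((Oryza_sapiens,Puma_arenarius),Gasterosteus_gracilis).
The other lineage descending from that same node — the sister group — is (Oryza_sapiens,Puma_arenarius); its 2 tips in alphabetical order are the answer.

Oryza_sapiens, Puma_arenarius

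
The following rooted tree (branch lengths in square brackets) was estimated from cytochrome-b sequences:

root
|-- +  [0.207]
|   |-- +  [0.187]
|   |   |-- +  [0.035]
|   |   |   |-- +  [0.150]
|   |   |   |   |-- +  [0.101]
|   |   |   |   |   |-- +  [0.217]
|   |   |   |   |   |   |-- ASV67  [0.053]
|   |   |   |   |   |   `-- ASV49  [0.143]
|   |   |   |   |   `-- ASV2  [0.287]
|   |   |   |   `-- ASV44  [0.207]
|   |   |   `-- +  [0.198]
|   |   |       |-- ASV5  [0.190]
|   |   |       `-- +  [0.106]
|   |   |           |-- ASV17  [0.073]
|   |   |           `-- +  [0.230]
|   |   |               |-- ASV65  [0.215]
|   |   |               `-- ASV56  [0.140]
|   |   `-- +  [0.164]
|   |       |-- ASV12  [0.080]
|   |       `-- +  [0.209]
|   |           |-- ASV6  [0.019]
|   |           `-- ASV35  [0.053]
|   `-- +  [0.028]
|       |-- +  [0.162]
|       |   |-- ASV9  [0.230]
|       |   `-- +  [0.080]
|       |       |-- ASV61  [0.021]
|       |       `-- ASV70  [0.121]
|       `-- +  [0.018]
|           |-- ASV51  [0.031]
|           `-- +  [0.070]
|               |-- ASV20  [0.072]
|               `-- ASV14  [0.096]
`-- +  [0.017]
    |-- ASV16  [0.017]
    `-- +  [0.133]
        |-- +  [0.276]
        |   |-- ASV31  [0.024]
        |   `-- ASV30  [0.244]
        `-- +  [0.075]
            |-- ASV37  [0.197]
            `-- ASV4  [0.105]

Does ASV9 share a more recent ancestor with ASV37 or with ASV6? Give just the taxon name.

The MRCA of ASV9 and ASV6 subtends ((((((ASV67,ASV49),ASV2),ASV44),(ASV5,(ASV17,(ASV65,ASV56)))),(ASV12,(ASV6,ASV35))),((ASV9,(ASV61,ASV70)),(ASV51,(ASV20,ASV14)))) (17 taxa).
The MRCA of ASV9 and ASV37 is the root, subtending the entire tree (22 taxa).
The first is nested inside the second, so ASV9 shares a more recent common ancestor with ASV6.

ASV6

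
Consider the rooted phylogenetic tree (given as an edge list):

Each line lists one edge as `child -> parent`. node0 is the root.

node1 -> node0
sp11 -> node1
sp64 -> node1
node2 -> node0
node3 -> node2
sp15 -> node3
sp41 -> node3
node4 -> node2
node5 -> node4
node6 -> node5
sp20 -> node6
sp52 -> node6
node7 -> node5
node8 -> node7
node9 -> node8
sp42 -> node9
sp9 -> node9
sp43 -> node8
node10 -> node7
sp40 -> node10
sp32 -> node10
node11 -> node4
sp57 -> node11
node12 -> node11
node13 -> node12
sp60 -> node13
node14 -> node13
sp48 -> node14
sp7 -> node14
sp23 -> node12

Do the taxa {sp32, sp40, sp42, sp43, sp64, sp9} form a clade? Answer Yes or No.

No

The MRCA of the listed taxa is the root, so the smallest clade containing them is the whole tree.
That clade also contains sp11, sp15, sp20, sp23, sp41, sp48, sp52, sp57, sp60, sp7, which are not in the proposed group, so the group is not monophyletic.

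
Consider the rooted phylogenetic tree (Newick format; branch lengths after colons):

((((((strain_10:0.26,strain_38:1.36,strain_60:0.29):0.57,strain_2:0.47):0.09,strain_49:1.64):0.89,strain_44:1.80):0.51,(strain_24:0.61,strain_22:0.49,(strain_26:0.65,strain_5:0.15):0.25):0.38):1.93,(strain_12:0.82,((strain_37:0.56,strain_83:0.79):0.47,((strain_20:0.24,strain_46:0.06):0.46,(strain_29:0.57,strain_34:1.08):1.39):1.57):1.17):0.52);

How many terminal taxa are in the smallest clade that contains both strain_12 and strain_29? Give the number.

7

The MRCA of strain_12 and strain_29 is the node subtending (strain_12,((strain_37,strain_83),((strain_20,strain_46),(strain_29,strain_34)))).
That clade contains 7 terminal taxa: strain_12, strain_20, strain_29, strain_34, strain_37, strain_46, strain_83.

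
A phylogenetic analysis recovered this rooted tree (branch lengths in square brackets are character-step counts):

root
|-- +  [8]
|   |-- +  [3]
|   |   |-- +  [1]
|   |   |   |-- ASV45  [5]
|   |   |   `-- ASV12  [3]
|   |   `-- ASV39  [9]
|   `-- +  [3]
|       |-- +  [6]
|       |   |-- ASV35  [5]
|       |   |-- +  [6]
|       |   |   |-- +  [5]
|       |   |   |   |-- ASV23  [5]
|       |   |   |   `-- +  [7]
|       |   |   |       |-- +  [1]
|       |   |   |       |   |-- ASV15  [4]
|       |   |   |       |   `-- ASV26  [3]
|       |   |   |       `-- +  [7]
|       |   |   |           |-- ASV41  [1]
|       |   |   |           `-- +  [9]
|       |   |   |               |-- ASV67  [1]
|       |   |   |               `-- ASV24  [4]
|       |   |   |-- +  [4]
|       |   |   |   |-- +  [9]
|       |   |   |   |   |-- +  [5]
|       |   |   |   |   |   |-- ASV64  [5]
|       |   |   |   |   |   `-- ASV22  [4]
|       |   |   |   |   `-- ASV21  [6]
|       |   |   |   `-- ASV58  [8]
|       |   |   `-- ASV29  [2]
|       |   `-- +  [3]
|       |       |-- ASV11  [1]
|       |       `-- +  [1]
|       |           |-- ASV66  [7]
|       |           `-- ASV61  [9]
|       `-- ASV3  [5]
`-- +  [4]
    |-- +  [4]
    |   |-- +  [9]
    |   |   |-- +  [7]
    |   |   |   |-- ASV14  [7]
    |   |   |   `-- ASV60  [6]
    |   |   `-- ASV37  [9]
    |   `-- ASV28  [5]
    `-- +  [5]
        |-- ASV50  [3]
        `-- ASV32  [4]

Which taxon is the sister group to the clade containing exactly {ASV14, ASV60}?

The clade containing exactly {ASV14, ASV60} attaches to the tree at the node subtending ((ASV14,ASV60),ASV37).
The other lineage descending from that same node — the sister group — is the single tip ASV37.

ASV37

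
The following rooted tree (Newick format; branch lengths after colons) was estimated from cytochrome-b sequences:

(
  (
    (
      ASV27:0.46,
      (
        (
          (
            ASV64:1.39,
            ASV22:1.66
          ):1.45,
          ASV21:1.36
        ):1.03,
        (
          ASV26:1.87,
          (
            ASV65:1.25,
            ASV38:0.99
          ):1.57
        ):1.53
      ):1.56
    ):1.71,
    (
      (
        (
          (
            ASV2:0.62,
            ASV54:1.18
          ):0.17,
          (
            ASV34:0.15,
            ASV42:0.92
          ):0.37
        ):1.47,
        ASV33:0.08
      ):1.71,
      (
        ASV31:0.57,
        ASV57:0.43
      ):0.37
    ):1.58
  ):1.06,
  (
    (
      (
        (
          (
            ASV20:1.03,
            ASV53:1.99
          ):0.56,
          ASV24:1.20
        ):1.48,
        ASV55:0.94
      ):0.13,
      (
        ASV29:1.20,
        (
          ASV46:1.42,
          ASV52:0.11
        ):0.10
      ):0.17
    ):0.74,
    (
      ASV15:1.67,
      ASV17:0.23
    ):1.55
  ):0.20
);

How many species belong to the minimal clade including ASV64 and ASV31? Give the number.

14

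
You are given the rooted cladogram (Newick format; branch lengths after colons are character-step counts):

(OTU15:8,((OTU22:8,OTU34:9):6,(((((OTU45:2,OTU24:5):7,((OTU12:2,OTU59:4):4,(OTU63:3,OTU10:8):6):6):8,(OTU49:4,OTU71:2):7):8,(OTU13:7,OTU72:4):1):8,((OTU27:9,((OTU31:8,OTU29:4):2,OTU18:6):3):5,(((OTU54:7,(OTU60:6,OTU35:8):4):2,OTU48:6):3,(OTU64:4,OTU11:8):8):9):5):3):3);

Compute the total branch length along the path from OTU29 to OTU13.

The path runs OTU29 → … → MRCA → … → OTU13; the MRCA is the node subtending (((((OTU45,OTU24),((OTU12,OTU59),(OTU63,OTU10))),(OTU49,OTU71)),(OTU13,OTU72)),((OTU27,((OTU31,OTU29),OTU18)),(((OTU54,(OTU60,OTU35)),OTU48),(OTU64,OTU11)))).
Branch lengths along that path: 4 + 2 + 3 + 5 + 5 + 8 + 1 + 7 = 35.

35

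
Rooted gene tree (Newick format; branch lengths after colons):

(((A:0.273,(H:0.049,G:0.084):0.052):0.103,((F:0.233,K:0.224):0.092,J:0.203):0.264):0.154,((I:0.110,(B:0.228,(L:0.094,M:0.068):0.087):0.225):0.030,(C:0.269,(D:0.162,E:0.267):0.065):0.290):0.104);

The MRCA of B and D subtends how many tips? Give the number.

The MRCA of B and D is the node subtending ((I,(B,(L,M))),(C,(D,E))).
That clade contains 7 terminal taxa: B, C, D, E, I, L, M.

7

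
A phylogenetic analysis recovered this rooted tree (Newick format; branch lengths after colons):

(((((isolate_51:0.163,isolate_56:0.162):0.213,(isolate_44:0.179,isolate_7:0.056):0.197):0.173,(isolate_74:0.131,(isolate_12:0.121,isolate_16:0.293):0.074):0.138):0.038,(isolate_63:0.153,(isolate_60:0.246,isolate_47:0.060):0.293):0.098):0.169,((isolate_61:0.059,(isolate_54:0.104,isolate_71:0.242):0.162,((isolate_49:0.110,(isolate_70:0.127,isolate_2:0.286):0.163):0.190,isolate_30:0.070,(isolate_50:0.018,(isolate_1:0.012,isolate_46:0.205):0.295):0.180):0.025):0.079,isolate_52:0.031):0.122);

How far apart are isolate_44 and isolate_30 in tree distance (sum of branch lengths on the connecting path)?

1.052

The path runs isolate_44 → … → MRCA → … → isolate_30; the MRCA is the root of the tree.
Branch lengths along that path: 0.179 + 0.197 + 0.173 + 0.038 + 0.169 + 0.122 + 0.079 + 0.025 + 0.070 = 1.052.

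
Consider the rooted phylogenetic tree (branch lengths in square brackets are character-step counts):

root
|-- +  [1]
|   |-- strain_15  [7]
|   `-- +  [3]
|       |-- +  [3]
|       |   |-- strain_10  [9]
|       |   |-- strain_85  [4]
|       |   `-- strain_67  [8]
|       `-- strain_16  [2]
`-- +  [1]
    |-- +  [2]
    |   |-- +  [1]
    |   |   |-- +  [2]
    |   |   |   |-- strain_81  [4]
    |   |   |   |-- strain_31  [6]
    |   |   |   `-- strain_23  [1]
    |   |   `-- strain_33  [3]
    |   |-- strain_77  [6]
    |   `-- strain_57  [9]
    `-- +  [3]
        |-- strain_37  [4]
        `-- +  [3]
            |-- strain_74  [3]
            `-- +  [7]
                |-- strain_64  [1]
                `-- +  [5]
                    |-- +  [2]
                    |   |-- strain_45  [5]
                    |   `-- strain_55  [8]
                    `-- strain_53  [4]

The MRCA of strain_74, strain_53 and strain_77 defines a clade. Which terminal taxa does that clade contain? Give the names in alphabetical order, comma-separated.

strain_23, strain_31, strain_33, strain_37, strain_45, strain_53, strain_55, strain_57, strain_64, strain_74, strain_77, strain_81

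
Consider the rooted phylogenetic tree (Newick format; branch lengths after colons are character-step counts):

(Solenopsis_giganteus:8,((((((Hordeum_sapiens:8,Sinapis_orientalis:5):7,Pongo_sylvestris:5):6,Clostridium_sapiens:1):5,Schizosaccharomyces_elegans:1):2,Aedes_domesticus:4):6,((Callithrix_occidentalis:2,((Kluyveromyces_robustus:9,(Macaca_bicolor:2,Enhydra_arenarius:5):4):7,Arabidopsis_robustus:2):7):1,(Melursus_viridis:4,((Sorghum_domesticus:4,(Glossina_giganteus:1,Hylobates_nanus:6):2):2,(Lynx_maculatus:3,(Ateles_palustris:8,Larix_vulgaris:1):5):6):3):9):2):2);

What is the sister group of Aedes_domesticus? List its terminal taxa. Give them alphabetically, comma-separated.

Aedes_domesticus attaches to the tree at the node subtending (((((Hordeum_sapiens,Sinapis_orientalis),Pongo_sylvestris),Clostridium_sapiens),Schizosaccharomyces_elegans),Aedes_domesticus).
The other lineage descending from that same node — the sister group — is ((((Hordeum_sapiens,Sinapis_orientalis),Pongo_sylvestris),Clostridium_sapiens),Schizosaccharomyces_elegans); its 5 tips in alphabetical order are the answer.

Clostridium_sapiens, Hordeum_sapiens, Pongo_sylvestris, Schizosaccharomyces_elegans, Sinapis_orientalis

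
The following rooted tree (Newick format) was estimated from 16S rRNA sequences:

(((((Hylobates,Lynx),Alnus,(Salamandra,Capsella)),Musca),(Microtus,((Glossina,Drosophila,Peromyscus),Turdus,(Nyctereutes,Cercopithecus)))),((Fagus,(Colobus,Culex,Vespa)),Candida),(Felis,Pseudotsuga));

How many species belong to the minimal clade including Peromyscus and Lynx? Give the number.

13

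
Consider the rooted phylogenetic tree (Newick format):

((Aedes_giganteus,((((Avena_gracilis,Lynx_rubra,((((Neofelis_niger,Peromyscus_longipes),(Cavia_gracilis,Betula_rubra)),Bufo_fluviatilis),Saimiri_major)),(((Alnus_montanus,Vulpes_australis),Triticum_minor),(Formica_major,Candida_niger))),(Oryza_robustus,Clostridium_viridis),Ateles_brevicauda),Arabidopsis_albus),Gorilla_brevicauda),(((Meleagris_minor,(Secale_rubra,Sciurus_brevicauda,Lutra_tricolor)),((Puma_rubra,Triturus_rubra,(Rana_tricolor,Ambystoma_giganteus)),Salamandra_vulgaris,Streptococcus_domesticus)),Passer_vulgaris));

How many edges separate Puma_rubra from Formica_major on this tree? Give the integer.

The MRCA of Puma_rubra and Formica_major is the root of the tree.
From Puma_rubra up to that node: 5 branches. From Formica_major up to the same node: 7 branches. Total: 5 + 7 = 12.

12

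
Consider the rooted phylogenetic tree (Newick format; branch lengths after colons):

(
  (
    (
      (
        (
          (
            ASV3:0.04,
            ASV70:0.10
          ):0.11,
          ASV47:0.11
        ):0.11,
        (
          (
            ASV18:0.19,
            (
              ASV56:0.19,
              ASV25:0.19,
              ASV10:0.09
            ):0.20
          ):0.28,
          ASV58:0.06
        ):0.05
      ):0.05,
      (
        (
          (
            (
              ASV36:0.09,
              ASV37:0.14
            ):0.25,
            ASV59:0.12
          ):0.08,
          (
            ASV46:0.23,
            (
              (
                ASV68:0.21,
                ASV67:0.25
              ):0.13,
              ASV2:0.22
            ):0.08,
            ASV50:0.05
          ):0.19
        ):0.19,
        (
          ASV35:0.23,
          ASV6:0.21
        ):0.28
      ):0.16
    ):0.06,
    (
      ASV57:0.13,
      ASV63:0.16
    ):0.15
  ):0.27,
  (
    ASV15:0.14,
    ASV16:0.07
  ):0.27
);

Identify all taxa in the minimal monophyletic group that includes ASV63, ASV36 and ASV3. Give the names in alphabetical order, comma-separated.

Tracing ASV63: it sits inside (ASV57,ASV63).
Tracing ASV36: it sits inside (ASV36,ASV37).
Tracing ASV3: it sits inside (ASV3,ASV70).
The smallest clade enclosing all 3 is (((((ASV3,ASV70),ASV47),((ASV18,(ASV56,ASV25,ASV10)),ASV58)),((((ASV36,ASV37),ASV59),(ASV46,((ASV68,ASV67),ASV2),ASV50)),(ASV35,ASV6))),(ASV57,ASV63)); the answer is its 20 terminal taxa in alphabetical order.

ASV10, ASV18, ASV2, ASV25, ASV3, ASV35, ASV36, ASV37, ASV46, ASV47, ASV50, ASV56, ASV57, ASV58, ASV59, ASV6, ASV63, ASV67, ASV68, ASV70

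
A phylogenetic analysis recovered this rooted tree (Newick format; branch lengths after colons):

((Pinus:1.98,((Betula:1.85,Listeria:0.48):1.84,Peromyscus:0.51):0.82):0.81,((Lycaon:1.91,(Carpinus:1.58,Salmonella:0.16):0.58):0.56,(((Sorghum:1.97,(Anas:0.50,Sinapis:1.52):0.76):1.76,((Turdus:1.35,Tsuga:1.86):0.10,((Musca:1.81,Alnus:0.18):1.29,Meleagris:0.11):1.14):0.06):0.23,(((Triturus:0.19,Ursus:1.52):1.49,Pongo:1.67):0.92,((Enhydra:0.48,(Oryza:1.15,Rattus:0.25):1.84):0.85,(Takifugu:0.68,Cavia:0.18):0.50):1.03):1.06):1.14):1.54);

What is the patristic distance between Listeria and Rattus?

The path runs Listeria → … → MRCA → … → Rattus; the MRCA is the root of the tree.
Branch lengths along that path: 0.48 + 1.84 + 0.82 + 0.81 + 1.54 + 1.14 + 1.06 + 1.03 + 0.85 + 1.84 + 0.25 = 11.66.

11.66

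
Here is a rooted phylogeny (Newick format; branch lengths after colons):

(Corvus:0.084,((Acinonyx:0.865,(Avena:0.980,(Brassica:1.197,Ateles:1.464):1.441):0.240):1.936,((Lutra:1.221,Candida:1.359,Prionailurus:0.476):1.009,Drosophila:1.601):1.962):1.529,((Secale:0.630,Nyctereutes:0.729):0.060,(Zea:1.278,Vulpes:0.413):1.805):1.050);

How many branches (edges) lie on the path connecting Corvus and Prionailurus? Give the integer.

5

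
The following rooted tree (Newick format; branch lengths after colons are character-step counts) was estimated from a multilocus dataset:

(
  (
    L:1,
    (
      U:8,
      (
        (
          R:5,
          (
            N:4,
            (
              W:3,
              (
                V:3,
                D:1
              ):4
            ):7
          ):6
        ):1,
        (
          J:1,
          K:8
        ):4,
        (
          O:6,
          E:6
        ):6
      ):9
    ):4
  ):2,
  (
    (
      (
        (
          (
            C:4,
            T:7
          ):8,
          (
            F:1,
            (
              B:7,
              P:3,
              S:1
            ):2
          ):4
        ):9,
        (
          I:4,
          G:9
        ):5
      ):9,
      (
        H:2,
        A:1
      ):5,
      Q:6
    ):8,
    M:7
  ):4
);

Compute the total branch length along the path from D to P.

The path runs D → … → MRCA → … → P; the MRCA is the root of the tree.
Branch lengths along that path: 1 + 4 + 7 + 6 + 1 + 9 + 4 + 2 + 4 + 8 + 9 + 9 + 4 + 2 + 3 = 73.

73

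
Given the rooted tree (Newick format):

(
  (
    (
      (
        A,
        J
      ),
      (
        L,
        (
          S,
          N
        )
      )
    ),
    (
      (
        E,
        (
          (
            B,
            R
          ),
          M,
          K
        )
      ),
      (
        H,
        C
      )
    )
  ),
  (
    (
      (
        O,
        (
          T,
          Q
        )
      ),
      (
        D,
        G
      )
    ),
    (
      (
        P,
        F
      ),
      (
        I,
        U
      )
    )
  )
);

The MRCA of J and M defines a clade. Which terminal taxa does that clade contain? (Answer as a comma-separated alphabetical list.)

A, B, C, E, H, J, K, L, M, N, R, S

Tracing J: it sits inside (A,J).
Tracing M: it sits inside ((B,R),M,K).
The smallest clade enclosing both is (((A,J),(L,(S,N))),((E,((B,R),M,K)),(H,C))); the answer is its 12 terminal taxa in alphabetical order.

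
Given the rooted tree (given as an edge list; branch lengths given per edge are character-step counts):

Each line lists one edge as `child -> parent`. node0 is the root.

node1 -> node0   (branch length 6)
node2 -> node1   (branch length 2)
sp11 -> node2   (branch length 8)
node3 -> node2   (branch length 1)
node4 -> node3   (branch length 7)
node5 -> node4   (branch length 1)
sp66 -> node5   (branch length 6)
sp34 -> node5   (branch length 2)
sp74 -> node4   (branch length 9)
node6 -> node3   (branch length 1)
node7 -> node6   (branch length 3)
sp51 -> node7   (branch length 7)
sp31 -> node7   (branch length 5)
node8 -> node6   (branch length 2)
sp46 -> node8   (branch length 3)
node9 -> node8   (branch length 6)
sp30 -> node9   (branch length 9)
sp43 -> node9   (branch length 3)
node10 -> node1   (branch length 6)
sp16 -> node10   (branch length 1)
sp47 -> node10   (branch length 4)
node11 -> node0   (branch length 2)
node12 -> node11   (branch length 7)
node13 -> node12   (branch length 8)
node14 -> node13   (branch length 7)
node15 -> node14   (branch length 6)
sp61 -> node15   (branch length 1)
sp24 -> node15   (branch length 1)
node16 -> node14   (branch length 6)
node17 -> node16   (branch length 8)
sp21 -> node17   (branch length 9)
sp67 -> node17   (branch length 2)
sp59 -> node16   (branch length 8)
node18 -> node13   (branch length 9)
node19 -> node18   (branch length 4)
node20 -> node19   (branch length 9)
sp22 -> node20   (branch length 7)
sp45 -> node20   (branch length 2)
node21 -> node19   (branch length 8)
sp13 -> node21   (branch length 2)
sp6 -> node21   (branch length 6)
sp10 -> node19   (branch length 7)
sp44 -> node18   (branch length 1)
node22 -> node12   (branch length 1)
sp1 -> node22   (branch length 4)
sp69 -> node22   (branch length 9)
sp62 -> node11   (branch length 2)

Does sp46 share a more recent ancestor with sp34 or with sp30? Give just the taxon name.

The MRCA of sp46 and sp30 subtends (sp46,(sp30,sp43)) (3 taxa).
The MRCA of sp46 and sp34 subtends (((sp66,sp34),sp74),((sp51,sp31),(sp46,(sp30,sp43)))) (8 taxa).
The first is nested inside the second, so sp46 shares a more recent common ancestor with sp30.

sp30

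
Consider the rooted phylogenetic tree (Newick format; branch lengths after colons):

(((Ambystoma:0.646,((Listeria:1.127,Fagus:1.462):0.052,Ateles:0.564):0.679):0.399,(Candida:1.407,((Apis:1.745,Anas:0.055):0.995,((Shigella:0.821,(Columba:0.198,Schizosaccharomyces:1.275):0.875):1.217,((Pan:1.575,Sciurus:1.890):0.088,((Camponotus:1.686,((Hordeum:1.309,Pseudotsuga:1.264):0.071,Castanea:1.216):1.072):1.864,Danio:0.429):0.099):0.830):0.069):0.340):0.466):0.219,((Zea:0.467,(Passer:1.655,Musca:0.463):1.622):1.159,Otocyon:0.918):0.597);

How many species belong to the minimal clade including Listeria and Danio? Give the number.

17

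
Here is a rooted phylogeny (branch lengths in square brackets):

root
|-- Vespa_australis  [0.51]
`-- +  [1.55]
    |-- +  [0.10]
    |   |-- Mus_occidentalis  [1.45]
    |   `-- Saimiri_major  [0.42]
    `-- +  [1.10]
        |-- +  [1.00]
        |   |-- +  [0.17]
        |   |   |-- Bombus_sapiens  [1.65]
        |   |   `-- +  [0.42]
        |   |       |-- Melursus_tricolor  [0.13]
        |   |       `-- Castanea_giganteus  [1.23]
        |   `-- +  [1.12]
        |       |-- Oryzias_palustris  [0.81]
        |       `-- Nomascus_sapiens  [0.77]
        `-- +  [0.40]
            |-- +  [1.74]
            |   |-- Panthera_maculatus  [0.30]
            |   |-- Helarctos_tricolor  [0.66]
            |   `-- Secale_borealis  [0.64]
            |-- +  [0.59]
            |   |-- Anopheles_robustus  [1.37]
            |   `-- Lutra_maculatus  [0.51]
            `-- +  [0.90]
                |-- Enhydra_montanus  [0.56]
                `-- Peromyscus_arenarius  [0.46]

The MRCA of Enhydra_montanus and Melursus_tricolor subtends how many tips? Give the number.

12

The MRCA of Enhydra_montanus and Melursus_tricolor is the node subtending (((Bombus_sapiens,(Melursus_tricolor,Castanea_giganteus)),(Oryzias_palustris,Nomascus_sapiens)),((Panthera_maculatus,Helarctos_tricolor,Secale_borealis),(Anopheles_robustus,Lutra_maculatus),(Enhydra_montanus,Peromyscus_arenarius))).
That clade contains 12 terminal taxa: Anopheles_robustus, Bombus_sapiens, Castanea_giganteus, Enhydra_montanus, Helarctos_tricolor, Lutra_maculatus, Melursus_tricolor, Nomascus_sapiens, Oryzias_palustris, Panthera_maculatus, Peromyscus_arenarius, Secale_borealis.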